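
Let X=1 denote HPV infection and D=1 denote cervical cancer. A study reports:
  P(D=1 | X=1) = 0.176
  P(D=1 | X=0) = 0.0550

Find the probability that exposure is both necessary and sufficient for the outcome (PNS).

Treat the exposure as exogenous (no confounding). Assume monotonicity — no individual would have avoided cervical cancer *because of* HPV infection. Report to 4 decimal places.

Let p₁ = 0.176, p₀ = 0.055.
Under exogeneity and monotonicity, PNS = p₁ − p₀.
PNS = 0.176 − 0.055 = 0.121

PNS ≈ 0.1210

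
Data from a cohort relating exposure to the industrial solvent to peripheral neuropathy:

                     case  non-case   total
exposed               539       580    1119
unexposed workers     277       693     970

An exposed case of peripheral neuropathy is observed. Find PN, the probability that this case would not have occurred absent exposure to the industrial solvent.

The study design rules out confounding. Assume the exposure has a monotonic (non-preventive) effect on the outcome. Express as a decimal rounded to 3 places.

PN ≈ 0.407

p₁ = P(outcome | exposed) = 539/1119 = 0.48168
p₀ = P(outcome | unexposed) = 277/970 = 0.28557
Under exogeneity and monotonicity, PN = (p₁ − p₀)/p₁.
PN = (0.48168 − 0.28557) / 0.48168 ≈ 0.4071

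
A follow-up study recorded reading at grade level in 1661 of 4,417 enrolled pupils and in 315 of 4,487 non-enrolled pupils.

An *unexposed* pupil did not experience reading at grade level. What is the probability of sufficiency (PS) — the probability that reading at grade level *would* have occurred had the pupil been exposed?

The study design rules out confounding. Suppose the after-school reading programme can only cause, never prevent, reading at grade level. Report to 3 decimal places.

p₁ = P(outcome | exposed) = 1661/4417 = 0.37605
p₀ = P(outcome | unexposed) = 315/4487 = 0.070203
Under exogeneity and monotonicity, PS = (p₁ − p₀) / (1 − p₀).
PS = (0.37605 − 0.070203) / (1 − 0.070203) = 0.30584 / 0.9298 ≈ 0.3289

PS ≈ 0.329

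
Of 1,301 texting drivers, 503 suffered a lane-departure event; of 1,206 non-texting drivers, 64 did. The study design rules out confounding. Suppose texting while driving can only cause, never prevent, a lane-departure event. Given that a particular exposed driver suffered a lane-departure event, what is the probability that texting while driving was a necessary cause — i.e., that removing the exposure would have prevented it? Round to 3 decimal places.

PN ≈ 0.863

p₁ = P(outcome | exposed) = 503/1301 = 0.38663
p₀ = P(outcome | unexposed) = 64/1206 = 0.053068
Under exogeneity and monotonicity, PN = (p₁ − p₀) / p₁.
PN = (0.38663 − 0.053068) / 0.38663 = 0.33356 / 0.38663 ≈ 0.8627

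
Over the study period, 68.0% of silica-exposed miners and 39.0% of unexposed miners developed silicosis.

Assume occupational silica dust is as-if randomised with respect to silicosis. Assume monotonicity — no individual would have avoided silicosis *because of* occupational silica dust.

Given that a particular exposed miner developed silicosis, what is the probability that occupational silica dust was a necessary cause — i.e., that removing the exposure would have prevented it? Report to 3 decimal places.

p₁ = 0.68, p₀ = 0.39.
Under exogeneity and monotonicity, PN = (p₁ − p₀) / p₁.
PN = (0.68 − 0.39) / 0.68 = 0.29 / 0.68 ≈ 0.4265

PN ≈ 0.426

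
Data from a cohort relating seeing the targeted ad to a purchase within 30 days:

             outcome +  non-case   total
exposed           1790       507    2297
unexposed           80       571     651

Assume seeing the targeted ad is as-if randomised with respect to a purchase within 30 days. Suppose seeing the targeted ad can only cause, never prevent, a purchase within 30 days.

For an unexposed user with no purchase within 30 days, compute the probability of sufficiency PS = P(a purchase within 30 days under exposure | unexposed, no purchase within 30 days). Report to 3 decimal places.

p₁ = P(outcome | exposed) = 1790/2297 = 0.77928
p₀ = P(outcome | unexposed) = 80/651 = 0.12289
Under exogeneity and monotonicity, PS = (p₁ − p₀) / (1 − p₀).
PS = (0.77928 − 0.12289) / (1 − 0.12289) = 0.65639 / 0.87711 ≈ 0.7484

PS ≈ 0.748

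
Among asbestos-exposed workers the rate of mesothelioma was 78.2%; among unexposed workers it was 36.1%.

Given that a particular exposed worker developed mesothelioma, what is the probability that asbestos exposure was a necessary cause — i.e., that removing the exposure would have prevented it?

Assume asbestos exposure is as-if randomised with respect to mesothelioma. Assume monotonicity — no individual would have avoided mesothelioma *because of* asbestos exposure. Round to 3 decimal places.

PN ≈ 0.538

p₁ = 0.782, p₀ = 0.361.
Under exogeneity and monotonicity, PN = (p₁ − p₀) / p₁.
PN = (0.782 − 0.361) / 0.782 = 0.421 / 0.782 ≈ 0.5384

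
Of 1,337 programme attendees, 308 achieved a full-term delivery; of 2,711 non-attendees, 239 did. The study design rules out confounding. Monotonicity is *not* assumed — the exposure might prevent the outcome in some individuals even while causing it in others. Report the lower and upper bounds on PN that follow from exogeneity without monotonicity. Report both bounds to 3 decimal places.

0.617 ≤ PN ≤ 1.000

p₁ = P(outcome | exposed) = 308/1337 = 0.23037
p₀ = P(outcome | unexposed) = 239/2711 = 0.088159
Under exogeneity alone the bounds on PN are max{0,(p₁−p₀)/p₁} ≤ PN ≤ min{1,(1−p₀)/p₁}.
  lower = (p₁ − p₀)/p₁ = 0.14221 / 0.23037 ≈ 0.6173
  upper = min{1, (1 − p₀)/p₁} = 0.91184 / 0.23037 ≈ 3.9582 → capped at 1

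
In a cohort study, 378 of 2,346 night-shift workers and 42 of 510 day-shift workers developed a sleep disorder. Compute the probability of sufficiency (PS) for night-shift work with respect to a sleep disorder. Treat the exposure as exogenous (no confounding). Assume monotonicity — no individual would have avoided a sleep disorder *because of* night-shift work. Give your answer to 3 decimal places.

PS ≈ 0.086

p₁ = P(outcome | exposed) = 378/2346 = 0.16113
p₀ = P(outcome | unexposed) = 42/510 = 0.082353
Under exogeneity and monotonicity, PS = (p₁ − p₀) / (1 − p₀).
PS = (0.16113 − 0.082353) / (1 − 0.082353) = 0.078772 / 0.91765 ≈ 0.0858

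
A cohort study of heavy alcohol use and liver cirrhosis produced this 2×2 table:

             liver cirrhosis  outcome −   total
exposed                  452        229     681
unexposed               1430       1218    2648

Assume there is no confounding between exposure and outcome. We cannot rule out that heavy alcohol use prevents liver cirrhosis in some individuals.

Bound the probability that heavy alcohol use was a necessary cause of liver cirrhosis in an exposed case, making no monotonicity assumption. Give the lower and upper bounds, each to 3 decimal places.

p₁ = P(outcome | exposed) = 452/681 = 0.66373
p₀ = P(outcome | unexposed) = 1430/2648 = 0.54003
Under exogeneity alone the bounds on PN are max{0,(p₁−p₀)/p₁} ≤ PN ≤ min{1,(1−p₀)/p₁}.
  lower = (p₁ − p₀)/p₁ = 0.1237 / 0.66373 ≈ 0.1864
  upper = min{1, (1 − p₀)/p₁} = 0.45997 / 0.66373 ≈ 0.6930

0.186 ≤ PN ≤ 0.693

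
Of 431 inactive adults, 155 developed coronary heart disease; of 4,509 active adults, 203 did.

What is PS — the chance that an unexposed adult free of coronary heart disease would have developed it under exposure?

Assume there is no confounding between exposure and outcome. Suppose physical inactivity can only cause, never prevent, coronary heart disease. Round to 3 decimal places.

PS ≈ 0.329

p₁ = P(outcome | exposed) = 155/431 = 0.35963
p₀ = P(outcome | unexposed) = 203/4509 = 0.045021
Under exogeneity and monotonicity, PS = (p₁ − p₀) / (1 − p₀).
PS = (0.35963 − 0.045021) / (1 − 0.045021) = 0.31461 / 0.95498 ≈ 0.3294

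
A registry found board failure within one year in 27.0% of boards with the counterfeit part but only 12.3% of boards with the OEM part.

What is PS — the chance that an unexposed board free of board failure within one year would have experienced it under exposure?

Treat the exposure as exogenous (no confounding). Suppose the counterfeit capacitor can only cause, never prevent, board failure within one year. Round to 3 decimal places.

p₁ = 0.27, p₀ = 0.123.
Under exogeneity and monotonicity, PS = (p₁ − p₀) / (1 − p₀).
PS = (0.27 − 0.123) / (1 − 0.123) = 0.147 / 0.877 ≈ 0.1676

PS ≈ 0.168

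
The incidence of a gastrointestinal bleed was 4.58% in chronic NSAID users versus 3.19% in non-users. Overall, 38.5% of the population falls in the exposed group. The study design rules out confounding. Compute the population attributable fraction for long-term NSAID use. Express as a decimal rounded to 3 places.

PAF ≈ 0.144

p₁ = 0.0458, p₀ = 0.0319.
Overall risk P(Y=1) = π·p₁ + (1−π)·p₀ = 0.385×0.0458 + 0.615×0.0319 = 0.037251.
Under exogeneity, PAF = [P(Y=1) − p₀] / P(Y=1).
PAF = (0.037251 − 0.0319) / 0.037251 ≈ 0.1437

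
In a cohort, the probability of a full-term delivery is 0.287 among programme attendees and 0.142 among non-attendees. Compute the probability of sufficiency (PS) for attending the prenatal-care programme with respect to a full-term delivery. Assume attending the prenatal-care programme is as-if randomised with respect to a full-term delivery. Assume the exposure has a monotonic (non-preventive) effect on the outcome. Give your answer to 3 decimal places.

Let p₁ = 0.287, p₀ = 0.142.
Under exogeneity and monotonicity, PS = (p₁ − p₀) / (1 − p₀).
PS = (0.287 − 0.142) / (1 − 0.142) = 0.145 / 0.858 ≈ 0.1690

PS ≈ 0.169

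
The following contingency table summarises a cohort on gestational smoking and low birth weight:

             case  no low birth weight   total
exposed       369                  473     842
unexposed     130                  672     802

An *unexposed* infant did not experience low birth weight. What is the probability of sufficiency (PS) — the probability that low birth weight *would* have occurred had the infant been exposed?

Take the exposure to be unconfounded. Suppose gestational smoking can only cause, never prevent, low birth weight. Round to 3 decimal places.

PS ≈ 0.330

p₁ = P(outcome | exposed) = 369/842 = 0.43824
p₀ = P(outcome | unexposed) = 130/802 = 0.16209
Under exogeneity and monotonicity, PS = (p₁ − p₀) / (1 − p₀).
PS = (0.43824 − 0.16209) / (1 − 0.16209) = 0.27615 / 0.83791 ≈ 0.3296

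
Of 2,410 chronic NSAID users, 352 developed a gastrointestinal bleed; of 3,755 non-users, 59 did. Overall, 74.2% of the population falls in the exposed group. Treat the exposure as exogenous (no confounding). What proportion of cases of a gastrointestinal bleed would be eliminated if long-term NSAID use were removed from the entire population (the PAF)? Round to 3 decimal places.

p₁ = P(outcome | exposed) = 352/2410 = 0.14606
p₀ = P(outcome | unexposed) = 59/3755 = 0.015712
Overall risk P(Y=1) = π·p₁ + (1−π)·p₀ = 0.742×0.14606 + 0.258×0.015712 = 0.11243.
Under exogeneity, PAF = [P(Y=1) − p₀] / P(Y=1).
PAF = (0.11243 − 0.015712) / 0.11243 ≈ 0.8602

PAF ≈ 0.860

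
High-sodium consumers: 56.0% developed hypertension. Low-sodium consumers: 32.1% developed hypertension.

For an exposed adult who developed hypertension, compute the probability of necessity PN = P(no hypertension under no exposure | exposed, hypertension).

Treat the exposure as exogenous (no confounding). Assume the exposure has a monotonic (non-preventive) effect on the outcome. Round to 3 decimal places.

p₁ = 0.56, p₀ = 0.321.
Under exogeneity and monotonicity, PN = (p₁ − p₀) / p₁.
PN = (0.56 − 0.321) / 0.56 = 0.239 / 0.56 ≈ 0.4268

PN ≈ 0.427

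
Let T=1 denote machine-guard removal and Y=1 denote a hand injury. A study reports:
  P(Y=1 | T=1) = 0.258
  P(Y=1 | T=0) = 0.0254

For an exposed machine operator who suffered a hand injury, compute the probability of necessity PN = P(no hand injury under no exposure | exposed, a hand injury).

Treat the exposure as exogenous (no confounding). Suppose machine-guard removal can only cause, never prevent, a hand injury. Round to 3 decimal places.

Let p₁ = 0.258, p₀ = 0.0254.
Under exogeneity and monotonicity, PN = (p₁ − p₀) / p₁.
PN = (0.258 − 0.0254) / 0.258 = 0.2326 / 0.258 ≈ 0.9016

PN ≈ 0.902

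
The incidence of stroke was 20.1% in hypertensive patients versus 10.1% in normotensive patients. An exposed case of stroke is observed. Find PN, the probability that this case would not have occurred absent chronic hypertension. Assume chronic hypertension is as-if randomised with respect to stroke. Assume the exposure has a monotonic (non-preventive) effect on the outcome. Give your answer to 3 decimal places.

PN ≈ 0.498

p₁ = 0.201, p₀ = 0.101.
Under exogeneity and monotonicity, PN = (p₁ − p₀) / p₁.
PN = (0.201 − 0.101) / 0.201 = 0.1 / 0.201 ≈ 0.4975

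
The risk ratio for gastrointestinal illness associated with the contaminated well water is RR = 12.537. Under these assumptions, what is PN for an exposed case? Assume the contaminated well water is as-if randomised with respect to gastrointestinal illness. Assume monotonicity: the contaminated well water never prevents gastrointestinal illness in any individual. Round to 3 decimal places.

PN ≈ 0.920

Under exogeneity and monotonicity, PN = (RR − 1) / RR = 1 − 1/RR.
PN = (12.537 − 1) / 12.537 = 11.54 / 12.537 ≈ 0.9202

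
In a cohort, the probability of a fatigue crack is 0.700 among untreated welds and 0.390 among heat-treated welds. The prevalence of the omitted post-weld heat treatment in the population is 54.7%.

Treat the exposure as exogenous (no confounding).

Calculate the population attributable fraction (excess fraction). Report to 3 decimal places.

Let p₁ = 0.7, p₀ = 0.39.
Overall risk P(Y=1) = π·p₁ + (1−π)·p₀ = 0.547×0.7 + 0.453×0.39 = 0.55957.
Under exogeneity, PAF = [P(Y=1) − p₀] / P(Y=1).
PAF = (0.55957 − 0.39) / 0.55957 ≈ 0.3030

PAF ≈ 0.303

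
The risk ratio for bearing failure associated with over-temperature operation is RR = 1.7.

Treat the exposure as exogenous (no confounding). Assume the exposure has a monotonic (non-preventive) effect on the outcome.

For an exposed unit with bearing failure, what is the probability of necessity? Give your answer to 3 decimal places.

Under exogeneity and monotonicity, PN = (RR − 1) / RR = 1 − 1/RR.
PN = (1.7 − 1) / 1.7 = 0.7 / 1.7 ≈ 0.4118

PN ≈ 0.412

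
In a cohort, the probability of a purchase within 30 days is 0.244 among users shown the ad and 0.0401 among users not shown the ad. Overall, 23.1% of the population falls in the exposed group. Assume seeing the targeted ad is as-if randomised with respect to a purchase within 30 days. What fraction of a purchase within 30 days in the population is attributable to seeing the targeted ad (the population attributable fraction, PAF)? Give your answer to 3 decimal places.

PAF ≈ 0.540

Let p₁ = 0.244, p₀ = 0.0401.
Overall risk P(Y=1) = π·p₁ + (1−π)·p₀ = 0.231×0.244 + 0.769×0.0401 = 0.087201.
Under exogeneity, PAF = [P(Y=1) − p₀] / P(Y=1).
PAF = (0.087201 − 0.0401) / 0.087201 ≈ 0.5401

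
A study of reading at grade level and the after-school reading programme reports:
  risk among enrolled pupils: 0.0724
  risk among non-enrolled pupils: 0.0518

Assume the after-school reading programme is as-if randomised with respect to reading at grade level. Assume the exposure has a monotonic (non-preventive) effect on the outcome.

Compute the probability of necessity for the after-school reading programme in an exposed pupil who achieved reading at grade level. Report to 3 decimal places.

PN ≈ 0.285

Let p₁ = 0.0724, p₀ = 0.0518.
Under exogeneity and monotonicity, PN = (p₁ − p₀) / p₁.
PN = (0.0724 − 0.0518) / 0.0724 = 0.0206 / 0.0724 ≈ 0.2845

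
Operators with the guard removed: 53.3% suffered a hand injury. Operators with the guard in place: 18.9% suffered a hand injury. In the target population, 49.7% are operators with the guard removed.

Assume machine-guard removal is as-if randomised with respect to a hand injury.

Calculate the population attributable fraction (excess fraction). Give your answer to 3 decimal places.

p₁ = 0.533, p₀ = 0.189.
Overall risk P(Y=1) = π·p₁ + (1−π)·p₀ = 0.497×0.533 + 0.503×0.189 = 0.35997.
Under exogeneity, PAF = [P(Y=1) − p₀] / P(Y=1).
PAF = (0.35997 − 0.189) / 0.35997 ≈ 0.4750

PAF ≈ 0.475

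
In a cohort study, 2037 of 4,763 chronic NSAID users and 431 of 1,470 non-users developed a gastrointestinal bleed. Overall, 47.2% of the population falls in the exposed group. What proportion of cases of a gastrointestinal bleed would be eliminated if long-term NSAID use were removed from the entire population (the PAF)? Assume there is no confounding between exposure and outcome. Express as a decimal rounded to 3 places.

PAF ≈ 0.178

p₁ = P(outcome | exposed) = 2037/4763 = 0.42767
p₀ = P(outcome | unexposed) = 431/1470 = 0.2932
Overall risk P(Y=1) = π·p₁ + (1−π)·p₀ = 0.472×0.42767 + 0.528×0.2932 = 0.35667.
Under exogeneity, PAF = [P(Y=1) − p₀] / P(Y=1).
PAF = (0.35667 − 0.2932) / 0.35667 ≈ 0.1780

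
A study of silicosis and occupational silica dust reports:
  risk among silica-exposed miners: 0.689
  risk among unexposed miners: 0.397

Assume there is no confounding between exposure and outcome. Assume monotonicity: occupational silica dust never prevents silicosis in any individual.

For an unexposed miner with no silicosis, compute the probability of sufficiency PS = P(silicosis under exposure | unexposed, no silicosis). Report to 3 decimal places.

PS ≈ 0.484

Let p₁ = 0.689, p₀ = 0.397.
Under exogeneity and monotonicity, PS = (p₁ − p₀) / (1 − p₀).
PS = (0.689 − 0.397) / (1 − 0.397) = 0.292 / 0.603 ≈ 0.4842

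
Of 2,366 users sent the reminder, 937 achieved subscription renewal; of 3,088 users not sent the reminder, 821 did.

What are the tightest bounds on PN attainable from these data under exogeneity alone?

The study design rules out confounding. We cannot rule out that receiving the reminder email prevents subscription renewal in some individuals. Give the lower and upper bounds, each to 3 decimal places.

p₁ = P(outcome | exposed) = 937/2366 = 0.39603
p₀ = P(outcome | unexposed) = 821/3088 = 0.26587
Under exogeneity alone the bounds on PN are max{0,(p₁−p₀)/p₁} ≤ PN ≤ min{1,(1−p₀)/p₁}.
  lower = (p₁ − p₀)/p₁ = 0.13016 / 0.39603 ≈ 0.3287
  upper = min{1, (1 − p₀)/p₁} = 0.73413 / 0.39603 ≈ 1.8537 → capped at 1

0.329 ≤ PN ≤ 1.000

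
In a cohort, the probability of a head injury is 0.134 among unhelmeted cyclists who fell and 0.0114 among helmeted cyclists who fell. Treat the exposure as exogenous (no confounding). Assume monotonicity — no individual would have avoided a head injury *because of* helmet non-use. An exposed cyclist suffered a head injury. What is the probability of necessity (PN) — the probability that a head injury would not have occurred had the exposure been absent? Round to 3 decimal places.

PN ≈ 0.915

Let p₁ = 0.134, p₀ = 0.0114.
Under exogeneity and monotonicity, PN = (p₁ − p₀) / p₁.
PN = (0.134 − 0.0114) / 0.134 = 0.1226 / 0.134 ≈ 0.9149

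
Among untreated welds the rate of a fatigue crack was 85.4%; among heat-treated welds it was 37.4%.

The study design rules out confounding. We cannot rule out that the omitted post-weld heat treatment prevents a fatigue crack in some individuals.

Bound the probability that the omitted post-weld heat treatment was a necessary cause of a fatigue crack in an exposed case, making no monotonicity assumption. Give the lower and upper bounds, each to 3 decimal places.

p₁ = 0.854, p₀ = 0.374.
Under exogeneity alone the bounds on PN are max{0,(p₁−p₀)/p₁} ≤ PN ≤ min{1,(1−p₀)/p₁}.
  lower = (p₁ − p₀)/p₁ = 0.48 / 0.854 ≈ 0.5621
  upper = min{1, (1 − p₀)/p₁} = 0.626 / 0.854 ≈ 0.7330

0.562 ≤ PN ≤ 0.733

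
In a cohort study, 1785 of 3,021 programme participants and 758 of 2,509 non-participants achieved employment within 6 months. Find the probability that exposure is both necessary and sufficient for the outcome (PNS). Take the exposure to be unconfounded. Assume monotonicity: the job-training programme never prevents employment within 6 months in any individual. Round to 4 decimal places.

p₁ = P(outcome | exposed) = 1785/3021 = 0.59086
p₀ = P(outcome | unexposed) = 758/2509 = 0.30211
Under exogeneity and monotonicity, PNS = p₁ − p₀.
PNS = 0.59086 − 0.30211 = 0.28875

PNS ≈ 0.2888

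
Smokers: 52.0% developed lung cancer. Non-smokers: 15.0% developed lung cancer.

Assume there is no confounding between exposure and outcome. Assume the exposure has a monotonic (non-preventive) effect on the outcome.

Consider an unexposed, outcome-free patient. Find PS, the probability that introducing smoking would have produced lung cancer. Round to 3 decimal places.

p₁ = 0.52, p₀ = 0.15.
Under exogeneity and monotonicity, PS = (p₁ − p₀) / (1 − p₀).
PS = (0.52 − 0.15) / (1 − 0.15) = 0.37 / 0.85 ≈ 0.4353

PS ≈ 0.435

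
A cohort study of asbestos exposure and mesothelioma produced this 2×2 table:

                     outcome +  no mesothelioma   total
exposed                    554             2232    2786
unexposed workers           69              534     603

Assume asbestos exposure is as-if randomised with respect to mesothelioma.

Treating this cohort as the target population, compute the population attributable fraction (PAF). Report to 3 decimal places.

PAF ≈ 0.378

p₁ = P(outcome | exposed) = 554/2786 = 0.19885
p₀ = P(outcome | unexposed) = 69/603 = 0.11443
Exposure prevalence π = 2786/3389 = 0.82207; overall risk P(Y=1) = 0.18383.
Under exogeneity, PAF = [P(Y=1) − p₀]/P(Y=1).
PAF = (0.18383 − 0.11443) / 0.18383 ≈ 0.3775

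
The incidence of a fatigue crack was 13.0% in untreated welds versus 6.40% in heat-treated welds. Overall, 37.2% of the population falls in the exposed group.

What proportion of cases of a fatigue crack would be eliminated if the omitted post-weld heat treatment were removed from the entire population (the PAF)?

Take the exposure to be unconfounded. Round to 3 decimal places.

p₁ = 0.13, p₀ = 0.064.
Overall risk P(Y=1) = π·p₁ + (1−π)·p₀ = 0.372×0.13 + 0.628×0.064 = 0.088552.
Under exogeneity, PAF = [P(Y=1) − p₀] / P(Y=1).
PAF = (0.088552 − 0.064) / 0.088552 ≈ 0.2773

PAF ≈ 0.277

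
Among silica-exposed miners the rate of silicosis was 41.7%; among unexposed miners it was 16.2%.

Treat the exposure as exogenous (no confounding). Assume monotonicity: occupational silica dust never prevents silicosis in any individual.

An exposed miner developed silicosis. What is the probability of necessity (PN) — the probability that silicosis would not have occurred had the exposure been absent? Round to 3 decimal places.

p₁ = 0.417, p₀ = 0.162.
Under exogeneity and monotonicity, PN = (p₁ − p₀) / p₁.
PN = (0.417 − 0.162) / 0.417 = 0.255 / 0.417 ≈ 0.6115

PN ≈ 0.612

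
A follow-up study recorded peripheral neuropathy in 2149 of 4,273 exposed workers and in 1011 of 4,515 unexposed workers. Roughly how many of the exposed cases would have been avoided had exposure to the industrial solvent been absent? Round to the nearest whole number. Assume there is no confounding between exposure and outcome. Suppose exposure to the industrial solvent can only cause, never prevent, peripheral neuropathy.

about 1192 cases

p₁ = P(outcome | exposed) = 2149/4273 = 0.50293
p₀ = P(outcome | unexposed) = 1011/4515 = 0.22392
PN = (p₁ − p₀)/p₁ = (0.50293 − 0.22392) / 0.50293 ≈ 0.55476.
Attributable cases ≈ PN × (exposed cases) = 0.55476 × 2149 ≈ 1192.19.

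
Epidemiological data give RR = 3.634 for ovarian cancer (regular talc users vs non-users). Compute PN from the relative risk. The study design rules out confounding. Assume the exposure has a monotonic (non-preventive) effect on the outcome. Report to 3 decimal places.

PN ≈ 0.725

Under exogeneity and monotonicity, PN = (RR − 1) / RR = 1 − 1/RR.
PN = (3.634 − 1) / 3.634 = 2.634 / 3.634 ≈ 0.7248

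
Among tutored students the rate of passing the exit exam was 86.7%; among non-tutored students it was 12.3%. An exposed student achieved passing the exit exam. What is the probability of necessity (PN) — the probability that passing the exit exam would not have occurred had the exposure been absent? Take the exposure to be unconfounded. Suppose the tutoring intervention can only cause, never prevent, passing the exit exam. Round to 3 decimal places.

PN ≈ 0.858

p₁ = 0.867, p₀ = 0.123.
Under exogeneity and monotonicity, PN = (p₁ − p₀) / p₁.
PN = (0.867 − 0.123) / 0.867 = 0.744 / 0.867 ≈ 0.8581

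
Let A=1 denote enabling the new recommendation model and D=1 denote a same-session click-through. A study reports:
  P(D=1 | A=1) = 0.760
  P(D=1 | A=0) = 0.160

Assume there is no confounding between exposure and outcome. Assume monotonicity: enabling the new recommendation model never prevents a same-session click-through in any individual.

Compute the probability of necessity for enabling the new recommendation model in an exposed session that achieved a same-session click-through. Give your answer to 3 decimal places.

PN ≈ 0.789

Let p₁ = 0.76, p₀ = 0.16.
Under exogeneity and monotonicity, PN = (p₁ − p₀) / p₁.
PN = (0.76 − 0.16) / 0.76 = 0.6 / 0.76 ≈ 0.7895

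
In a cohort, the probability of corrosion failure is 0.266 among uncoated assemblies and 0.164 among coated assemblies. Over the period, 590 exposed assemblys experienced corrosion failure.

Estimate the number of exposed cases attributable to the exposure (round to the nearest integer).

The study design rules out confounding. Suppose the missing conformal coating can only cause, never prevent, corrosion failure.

about 226 cases

Let p₁ = 0.266, p₀ = 0.164.
PN = (p₁ − p₀)/p₁ = (0.266 − 0.164) / 0.266 ≈ 0.38346.
Attributable cases ≈ PN × (exposed cases) = 0.38346 × 590 ≈ 226.24.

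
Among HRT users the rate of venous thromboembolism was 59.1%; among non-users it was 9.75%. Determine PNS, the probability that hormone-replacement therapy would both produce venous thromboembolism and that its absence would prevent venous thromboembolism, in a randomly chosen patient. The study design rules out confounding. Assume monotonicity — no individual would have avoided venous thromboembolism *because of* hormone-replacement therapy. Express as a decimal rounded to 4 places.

PNS ≈ 0.4935

p₁ = 0.591, p₀ = 0.0975.
Under exogeneity and monotonicity, PNS = p₁ − p₀.
PNS = 0.591 − 0.0975 = 0.4935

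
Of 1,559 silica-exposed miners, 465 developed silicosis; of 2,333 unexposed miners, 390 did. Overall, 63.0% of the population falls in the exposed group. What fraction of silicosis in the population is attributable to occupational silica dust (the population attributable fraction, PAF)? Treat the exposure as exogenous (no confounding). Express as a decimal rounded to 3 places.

PAF ≈ 0.331

p₁ = P(outcome | exposed) = 465/1559 = 0.29827
p₀ = P(outcome | unexposed) = 390/2333 = 0.16717
Overall risk P(Y=1) = π·p₁ + (1−π)·p₀ = 0.63×0.29827 + 0.37×0.16717 = 0.24976.
Under exogeneity, PAF = [P(Y=1) − p₀] / P(Y=1).
PAF = (0.24976 − 0.16717) / 0.24976 ≈ 0.3307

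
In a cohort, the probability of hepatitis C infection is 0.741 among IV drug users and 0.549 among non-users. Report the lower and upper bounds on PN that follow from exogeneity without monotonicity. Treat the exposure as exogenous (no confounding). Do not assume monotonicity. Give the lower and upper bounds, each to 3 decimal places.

0.259 ≤ PN ≤ 0.609

Let p₁ = 0.741, p₀ = 0.549.
Under exogeneity alone the bounds on PN are max{0,(p₁−p₀)/p₁} ≤ PN ≤ min{1,(1−p₀)/p₁}.
  lower = (p₁ − p₀)/p₁ = 0.192 / 0.741 ≈ 0.2591
  upper = min{1, (1 − p₀)/p₁} = 0.451 / 0.741 ≈ 0.6086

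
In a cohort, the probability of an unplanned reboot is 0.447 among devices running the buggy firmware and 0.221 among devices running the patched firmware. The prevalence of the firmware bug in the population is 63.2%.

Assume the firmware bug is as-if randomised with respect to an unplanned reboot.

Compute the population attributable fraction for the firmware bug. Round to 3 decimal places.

PAF ≈ 0.393

Let p₁ = 0.447, p₀ = 0.221.
Overall risk P(Y=1) = π·p₁ + (1−π)·p₀ = 0.632×0.447 + 0.368×0.221 = 0.36383.
Under exogeneity, PAF = [P(Y=1) − p₀] / P(Y=1).
PAF = (0.36383 − 0.221) / 0.36383 ≈ 0.3926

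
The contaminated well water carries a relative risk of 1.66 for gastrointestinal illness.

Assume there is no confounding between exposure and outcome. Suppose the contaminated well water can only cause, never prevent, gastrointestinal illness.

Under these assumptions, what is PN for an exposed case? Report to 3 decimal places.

PN ≈ 0.398

Under exogeneity and monotonicity, PN = (RR − 1) / RR = 1 − 1/RR.
PN = (1.66 − 1) / 1.66 = 0.66 / 1.66 ≈ 0.3976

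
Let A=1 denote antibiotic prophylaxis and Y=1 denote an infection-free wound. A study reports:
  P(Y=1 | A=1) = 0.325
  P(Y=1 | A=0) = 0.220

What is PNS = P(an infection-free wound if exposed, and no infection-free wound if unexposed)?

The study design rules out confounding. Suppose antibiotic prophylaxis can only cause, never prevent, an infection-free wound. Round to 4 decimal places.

Let p₁ = 0.325, p₀ = 0.22.
Under exogeneity and monotonicity, PNS = p₁ − p₀.
PNS = 0.325 − 0.22 = 0.105

PNS ≈ 0.1050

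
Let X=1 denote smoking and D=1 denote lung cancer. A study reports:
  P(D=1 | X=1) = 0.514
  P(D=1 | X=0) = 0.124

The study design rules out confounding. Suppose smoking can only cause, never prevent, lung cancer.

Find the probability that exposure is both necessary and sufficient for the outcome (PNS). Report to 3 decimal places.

PNS ≈ 0.390

Let p₁ = 0.514, p₀ = 0.124.
Under exogeneity and monotonicity, PNS = p₁ − p₀.
PNS = 0.514 − 0.124 = 0.39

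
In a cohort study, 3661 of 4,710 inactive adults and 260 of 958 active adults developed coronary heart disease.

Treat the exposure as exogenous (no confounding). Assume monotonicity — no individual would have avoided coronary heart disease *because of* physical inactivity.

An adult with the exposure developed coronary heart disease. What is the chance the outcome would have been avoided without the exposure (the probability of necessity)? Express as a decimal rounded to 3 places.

PN ≈ 0.651

p₁ = P(outcome | exposed) = 3661/4710 = 0.77728
p₀ = P(outcome | unexposed) = 260/958 = 0.2714
Under exogeneity and monotonicity, PN = (p₁ − p₀) / p₁.
PN = (0.77728 − 0.2714) / 0.77728 = 0.50588 / 0.77728 ≈ 0.6508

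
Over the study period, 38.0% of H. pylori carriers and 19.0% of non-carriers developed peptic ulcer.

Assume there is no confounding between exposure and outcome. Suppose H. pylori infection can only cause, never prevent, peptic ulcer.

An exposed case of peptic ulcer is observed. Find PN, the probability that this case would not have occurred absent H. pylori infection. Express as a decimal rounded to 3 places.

PN ≈ 0.500

p₁ = 0.38, p₀ = 0.19.
Under exogeneity and monotonicity, PN = (p₁ − p₀) / p₁.
PN = (0.38 − 0.19) / 0.38 = 0.19 / 0.38 ≈ 0.5000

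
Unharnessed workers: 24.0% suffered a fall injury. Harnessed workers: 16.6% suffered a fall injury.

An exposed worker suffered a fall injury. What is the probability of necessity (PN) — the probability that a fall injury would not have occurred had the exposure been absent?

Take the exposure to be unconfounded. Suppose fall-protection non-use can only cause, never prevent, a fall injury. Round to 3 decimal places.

p₁ = 0.24, p₀ = 0.166.
Under exogeneity and monotonicity, PN = (p₁ − p₀) / p₁.
PN = (0.24 − 0.166) / 0.24 = 0.074 / 0.24 ≈ 0.3083

PN ≈ 0.308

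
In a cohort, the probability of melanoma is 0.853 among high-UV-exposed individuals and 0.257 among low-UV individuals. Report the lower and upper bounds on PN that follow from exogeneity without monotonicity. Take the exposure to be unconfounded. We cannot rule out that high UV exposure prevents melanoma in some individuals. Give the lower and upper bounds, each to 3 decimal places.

0.699 ≤ PN ≤ 0.871

Let p₁ = 0.853, p₀ = 0.257.
Under exogeneity alone the bounds on PN are max{0,(p₁−p₀)/p₁} ≤ PN ≤ min{1,(1−p₀)/p₁}.
  lower = (p₁ − p₀)/p₁ = 0.596 / 0.853 ≈ 0.6987
  upper = min{1, (1 − p₀)/p₁} = 0.743 / 0.853 ≈ 0.8710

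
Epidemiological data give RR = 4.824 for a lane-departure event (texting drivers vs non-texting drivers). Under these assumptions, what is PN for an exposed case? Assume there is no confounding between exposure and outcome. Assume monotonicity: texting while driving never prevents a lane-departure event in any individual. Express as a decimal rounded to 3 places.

Under exogeneity and monotonicity, PN = (RR − 1) / RR = 1 − 1/RR.
PN = (4.824 − 1) / 4.824 = 3.824 / 4.824 ≈ 0.7927

PN ≈ 0.793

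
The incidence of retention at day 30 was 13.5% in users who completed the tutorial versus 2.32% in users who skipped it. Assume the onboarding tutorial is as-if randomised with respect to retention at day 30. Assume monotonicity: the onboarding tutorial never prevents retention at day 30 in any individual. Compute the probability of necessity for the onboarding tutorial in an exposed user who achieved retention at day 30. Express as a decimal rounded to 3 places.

p₁ = 0.135, p₀ = 0.0232.
Under exogeneity and monotonicity, PN = (p₁ − p₀) / p₁.
PN = (0.135 − 0.0232) / 0.135 = 0.1118 / 0.135 ≈ 0.8281

PN ≈ 0.828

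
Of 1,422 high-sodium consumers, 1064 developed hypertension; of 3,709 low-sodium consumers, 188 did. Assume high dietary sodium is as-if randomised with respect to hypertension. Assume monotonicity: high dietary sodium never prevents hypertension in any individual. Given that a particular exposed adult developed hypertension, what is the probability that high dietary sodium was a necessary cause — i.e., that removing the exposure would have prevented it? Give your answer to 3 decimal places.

p₁ = P(outcome | exposed) = 1064/1422 = 0.74824
p₀ = P(outcome | unexposed) = 188/3709 = 0.050688
Under exogeneity and monotonicity, PN = (p₁ − p₀) / p₁.
PN = (0.74824 − 0.050688) / 0.74824 = 0.69755 / 0.74824 ≈ 0.9323

PN ≈ 0.932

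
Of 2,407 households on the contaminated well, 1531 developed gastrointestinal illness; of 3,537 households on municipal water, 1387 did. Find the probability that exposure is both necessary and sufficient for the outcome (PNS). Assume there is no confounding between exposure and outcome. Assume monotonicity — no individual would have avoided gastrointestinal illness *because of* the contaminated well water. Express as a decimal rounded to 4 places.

PNS ≈ 0.2439

p₁ = P(outcome | exposed) = 1531/2407 = 0.63606
p₀ = P(outcome | unexposed) = 1387/3537 = 0.39214
Under exogeneity and monotonicity, PNS = p₁ − p₀.
PNS = 0.63606 − 0.39214 = 0.24392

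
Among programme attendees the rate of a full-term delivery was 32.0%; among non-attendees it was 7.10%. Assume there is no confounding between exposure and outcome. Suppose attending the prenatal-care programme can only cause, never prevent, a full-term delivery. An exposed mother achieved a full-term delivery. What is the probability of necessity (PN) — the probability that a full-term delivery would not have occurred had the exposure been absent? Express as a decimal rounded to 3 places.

PN ≈ 0.778

p₁ = 0.32, p₀ = 0.071.
Under exogeneity and monotonicity, PN = (p₁ − p₀) / p₁.
PN = (0.32 − 0.071) / 0.32 = 0.249 / 0.32 ≈ 0.7781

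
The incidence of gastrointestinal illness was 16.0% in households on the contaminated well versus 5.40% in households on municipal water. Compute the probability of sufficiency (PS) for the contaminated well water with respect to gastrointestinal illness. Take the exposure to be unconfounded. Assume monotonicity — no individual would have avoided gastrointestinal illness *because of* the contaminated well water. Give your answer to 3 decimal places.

p₁ = 0.16, p₀ = 0.054.
Under exogeneity and monotonicity, PS = (p₁ − p₀) / (1 − p₀).
PS = (0.16 − 0.054) / (1 − 0.054) = 0.106 / 0.946 ≈ 0.1121

PS ≈ 0.112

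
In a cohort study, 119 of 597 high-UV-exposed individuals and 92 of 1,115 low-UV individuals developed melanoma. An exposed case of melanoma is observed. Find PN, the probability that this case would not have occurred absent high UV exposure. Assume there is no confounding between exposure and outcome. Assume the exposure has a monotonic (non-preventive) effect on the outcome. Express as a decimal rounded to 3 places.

p₁ = P(outcome | exposed) = 119/597 = 0.19933
p₀ = P(outcome | unexposed) = 92/1115 = 0.082511
Under exogeneity and monotonicity, PN = (p₁ − p₀) / p₁.
PN = (0.19933 − 0.082511) / 0.19933 = 0.11682 / 0.19933 ≈ 0.5861

PN ≈ 0.586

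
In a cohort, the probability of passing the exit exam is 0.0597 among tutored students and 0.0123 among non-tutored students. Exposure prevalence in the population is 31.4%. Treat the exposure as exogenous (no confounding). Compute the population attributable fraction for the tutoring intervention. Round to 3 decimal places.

Let p₁ = 0.0597, p₀ = 0.0123.
Overall risk P(Y=1) = π·p₁ + (1−π)·p₀ = 0.314×0.0597 + 0.686×0.0123 = 0.027184.
Under exogeneity, PAF = [P(Y=1) − p₀] / P(Y=1).
PAF = (0.027184 − 0.0123) / 0.027184 ≈ 0.5475

PAF ≈ 0.548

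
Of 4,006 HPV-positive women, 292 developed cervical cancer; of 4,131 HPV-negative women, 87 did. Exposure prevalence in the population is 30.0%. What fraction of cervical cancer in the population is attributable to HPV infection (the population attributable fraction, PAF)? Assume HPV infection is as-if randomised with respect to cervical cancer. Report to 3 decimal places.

p₁ = P(outcome | exposed) = 292/4006 = 0.072891
p₀ = P(outcome | unexposed) = 87/4131 = 0.02106
Overall risk P(Y=1) = π·p₁ + (1−π)·p₀ = 0.3×0.072891 + 0.7×0.02106 = 0.036609.
Under exogeneity, PAF = [P(Y=1) − p₀] / P(Y=1).
PAF = (0.036609 − 0.02106) / 0.036609 ≈ 0.4247

PAF ≈ 0.425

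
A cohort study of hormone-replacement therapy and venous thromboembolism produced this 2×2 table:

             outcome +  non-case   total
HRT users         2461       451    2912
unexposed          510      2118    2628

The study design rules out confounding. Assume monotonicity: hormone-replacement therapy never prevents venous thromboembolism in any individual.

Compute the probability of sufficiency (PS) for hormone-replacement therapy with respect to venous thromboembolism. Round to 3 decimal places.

PS ≈ 0.808

p₁ = P(outcome | exposed) = 2461/2912 = 0.84512
p₀ = P(outcome | unexposed) = 510/2628 = 0.19406
Under exogeneity and monotonicity, PS = (p₁ − p₀) / (1 − p₀).
PS = (0.84512 − 0.19406) / (1 − 0.19406) = 0.65106 / 0.80594 ≈ 0.8078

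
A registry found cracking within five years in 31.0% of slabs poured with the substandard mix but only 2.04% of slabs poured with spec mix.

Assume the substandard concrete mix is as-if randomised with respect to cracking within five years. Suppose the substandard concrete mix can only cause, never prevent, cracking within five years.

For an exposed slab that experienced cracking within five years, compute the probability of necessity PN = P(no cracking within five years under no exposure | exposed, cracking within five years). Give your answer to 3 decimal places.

PN ≈ 0.934

p₁ = 0.31, p₀ = 0.0204.
Under exogeneity and monotonicity, PN = (p₁ − p₀) / p₁.
PN = (0.31 − 0.0204) / 0.31 = 0.2896 / 0.31 ≈ 0.9342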